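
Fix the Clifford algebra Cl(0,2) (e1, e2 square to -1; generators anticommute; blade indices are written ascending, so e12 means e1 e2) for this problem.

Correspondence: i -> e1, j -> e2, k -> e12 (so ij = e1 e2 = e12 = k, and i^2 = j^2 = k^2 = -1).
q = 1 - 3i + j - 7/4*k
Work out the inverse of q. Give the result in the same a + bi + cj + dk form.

In blades: q = 1 - 3*e1 + e2 - 7/4*e12.
With qbar = 1 + 3*e1 - e2 + 7/4*e12 (scalar fixed, mapped units negated), q qbar = 225/16 (the sum of squared coefficients), so q^-1 = qbar / (225/16) = 16/225 + 16/75*e1 - 16/225*e2 + 28/225*e12; translating back:
Answer: 16/225 + 16/75*i - 16/225*j + 28/225*k


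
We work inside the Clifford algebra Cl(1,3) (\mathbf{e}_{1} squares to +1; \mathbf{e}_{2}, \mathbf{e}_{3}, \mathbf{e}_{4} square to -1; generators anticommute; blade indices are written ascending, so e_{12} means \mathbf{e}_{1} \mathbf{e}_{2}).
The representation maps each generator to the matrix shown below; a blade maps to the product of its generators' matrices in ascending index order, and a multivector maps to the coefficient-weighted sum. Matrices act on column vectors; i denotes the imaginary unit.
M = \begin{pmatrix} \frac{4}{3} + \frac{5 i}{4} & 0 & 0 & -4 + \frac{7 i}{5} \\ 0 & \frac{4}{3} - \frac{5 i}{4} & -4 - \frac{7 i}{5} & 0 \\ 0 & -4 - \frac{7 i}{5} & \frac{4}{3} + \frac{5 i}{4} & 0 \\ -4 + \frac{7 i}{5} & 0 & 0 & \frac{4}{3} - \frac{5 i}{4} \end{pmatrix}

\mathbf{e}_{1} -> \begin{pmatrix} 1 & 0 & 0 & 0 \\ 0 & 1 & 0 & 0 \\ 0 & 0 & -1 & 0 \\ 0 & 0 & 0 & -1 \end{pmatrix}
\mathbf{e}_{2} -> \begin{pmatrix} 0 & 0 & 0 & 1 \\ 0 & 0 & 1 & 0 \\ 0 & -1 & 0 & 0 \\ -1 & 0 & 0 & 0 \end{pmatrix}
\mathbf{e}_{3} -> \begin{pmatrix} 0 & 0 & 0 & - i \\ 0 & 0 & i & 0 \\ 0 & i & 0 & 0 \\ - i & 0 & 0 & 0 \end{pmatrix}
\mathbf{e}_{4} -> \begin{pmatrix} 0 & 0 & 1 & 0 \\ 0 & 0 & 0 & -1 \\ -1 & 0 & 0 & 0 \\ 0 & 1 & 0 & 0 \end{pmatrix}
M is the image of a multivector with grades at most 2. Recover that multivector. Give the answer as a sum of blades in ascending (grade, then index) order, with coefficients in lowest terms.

Method: the blade images are trace-orthogonal — tr(rho(e_A) rho(e_B)^-1) = 4 if A = B and 0 otherwise — and rho(e_A)^-1 = (e_A)^2 * rho(e_A) with (e_A)^2 = +1 or -1, so the coefficient of e_A in the preimage is (e_A)^2 * tr(M rho(e_A))/4.
Nonzero projections over blades of grade <= 2: 1: (1)^2 = +1, tr(M 1) = \frac{16}{3}, coefficient \frac{4}{3}; e_{3}: (e_{3})^2 = -1, tr(M rho(e_{3})) = \frac{28}{5}, coefficient -\frac{7}{5}; e_{12}: (e_{12})^2 = +1, tr(M rho(e_{12})) = -16, coefficient -4; e_{23}: (e_{23})^2 = -1, tr(M rho(e_{23})) = 5, coefficient -\frac{5}{4}. Every other blade of grade <= 2 projects to 0.
Answer: \frac{4}{3} - \frac{7}{5} e_{3} - 4 e_{12} - \frac{5}{4} e_{23}


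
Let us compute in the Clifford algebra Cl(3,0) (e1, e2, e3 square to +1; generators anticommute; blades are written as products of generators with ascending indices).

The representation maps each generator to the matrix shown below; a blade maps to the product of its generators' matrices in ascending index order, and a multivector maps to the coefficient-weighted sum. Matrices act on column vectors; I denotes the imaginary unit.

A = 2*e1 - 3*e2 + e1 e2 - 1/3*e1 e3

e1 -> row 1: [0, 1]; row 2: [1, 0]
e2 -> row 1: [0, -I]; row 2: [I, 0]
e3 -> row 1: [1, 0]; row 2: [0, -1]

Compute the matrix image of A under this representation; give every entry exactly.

Bivector images (products of the table entries): rho(e1 e2) = rho(e1)rho(e2) = row 1: [I, 0]; row 2: [0, -I]; rho(e1 e3) = rho(e1)rho(e3) = row 1: [0, -1]; row 2: [1, 0].
M = (2)*rho(e1) + (-3)*rho(e2) + (1)*rho(e1 e2) + (-1/3)*rho(e1 e3), summed entrywise:
Answer: row 1: [I, 7/3 + 3*I]; row 2: [5/3 - 3*I, -I]


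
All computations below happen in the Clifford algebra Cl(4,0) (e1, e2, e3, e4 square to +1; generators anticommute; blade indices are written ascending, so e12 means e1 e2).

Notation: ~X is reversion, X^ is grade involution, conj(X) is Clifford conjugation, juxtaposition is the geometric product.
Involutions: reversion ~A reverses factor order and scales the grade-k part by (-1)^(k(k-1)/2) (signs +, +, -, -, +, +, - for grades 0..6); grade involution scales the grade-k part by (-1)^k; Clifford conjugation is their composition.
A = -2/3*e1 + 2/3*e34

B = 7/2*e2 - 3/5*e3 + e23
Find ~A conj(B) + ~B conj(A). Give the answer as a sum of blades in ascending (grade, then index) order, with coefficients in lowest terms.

first term: 2/5*e4 + 7/3*e12 - 2/5*e13 - 2/3*e24 + 2/3*e123 + 7/3*e234
second term: 2/5*e4 - 7/3*e12 + 2/5*e13 + 2/3*e24 - 2/3*e123 - 7/3*e234
Answer: 4/5*e4


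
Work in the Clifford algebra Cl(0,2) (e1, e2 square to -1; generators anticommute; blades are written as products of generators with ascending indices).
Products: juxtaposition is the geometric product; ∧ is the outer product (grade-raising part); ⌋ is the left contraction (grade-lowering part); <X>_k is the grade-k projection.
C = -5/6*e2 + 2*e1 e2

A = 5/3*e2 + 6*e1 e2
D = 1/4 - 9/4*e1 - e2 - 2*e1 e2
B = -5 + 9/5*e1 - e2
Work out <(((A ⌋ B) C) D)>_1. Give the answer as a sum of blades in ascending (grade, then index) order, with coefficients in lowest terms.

step 1: 5/3
step 2: -25/18*e2 + 10/3*e1 e2
step 3: 95/18 + 55/9*e1 - 565/72*e2 - 55/24*e1 e2
step 4: 55/9*e1 - 565/72*e2
Answer: 55/9*e1 - 565/72*e2


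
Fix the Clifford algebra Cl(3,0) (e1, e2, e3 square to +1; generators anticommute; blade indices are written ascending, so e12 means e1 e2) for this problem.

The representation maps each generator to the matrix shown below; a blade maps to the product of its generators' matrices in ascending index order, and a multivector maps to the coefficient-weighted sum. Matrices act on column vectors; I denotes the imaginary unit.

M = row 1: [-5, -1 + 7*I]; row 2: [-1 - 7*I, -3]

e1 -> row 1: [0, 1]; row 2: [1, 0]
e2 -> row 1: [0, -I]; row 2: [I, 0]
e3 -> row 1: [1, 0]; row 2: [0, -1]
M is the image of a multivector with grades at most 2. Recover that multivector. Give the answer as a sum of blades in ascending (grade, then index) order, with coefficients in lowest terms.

Method: 1, rho(e1), rho(e2), rho(e3) form a trace-orthogonal basis of the 2x2 complex matrices (tr(X Y) = 2 if X = Y, else 0), so M = m0*1 + m1*rho(e1) + m2*rho(e2) + m3*rho(e3) with m0 = tr(M)/2 = -4, m1 = tr(M rho(e1))/2 = -1, m2 = tr(M rho(e2))/2 = -7, m3 = tr(M rho(e3))/2 = -1.
Multiplying table entries, the bivector images are rho(e12) = I*rho(e3), rho(e13) = -I*rho(e2), rho(e23) = I*rho(e1); with real blade coefficients the real parts of m0..m3 are the coefficients of 1, e1, e2, e3 and the imaginary parts give the bivectors (e23: Im m1, e13: -Im m2, e12: Im m3).
Answer: -4 - e1 - 7*e2 - e3


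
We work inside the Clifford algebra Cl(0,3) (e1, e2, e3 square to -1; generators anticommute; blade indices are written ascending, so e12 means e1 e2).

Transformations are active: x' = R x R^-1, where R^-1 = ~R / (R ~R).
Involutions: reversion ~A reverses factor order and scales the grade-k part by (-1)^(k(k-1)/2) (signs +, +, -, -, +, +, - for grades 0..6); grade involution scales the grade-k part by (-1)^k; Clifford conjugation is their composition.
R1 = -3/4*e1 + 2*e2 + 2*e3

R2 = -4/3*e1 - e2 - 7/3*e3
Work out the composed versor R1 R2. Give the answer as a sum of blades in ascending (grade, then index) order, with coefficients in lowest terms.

Distribute over the terms of R1 (each basis-blade product reordered to ascending indices, repeated generators contracted through their squares):
(-3/4*e1) R2 = -1 + 3/4*e12 + 7/4*e13
(2*e2) R2 = 2 + 8/3*e12 - 14/3*e23
(2*e3) R2 = 14/3 + 8/3*e13 + 2*e23
Summing the partial products and collecting blades:
Answer: 17/3 + 41/12*e12 + 53/12*e13 - 8/3*e23


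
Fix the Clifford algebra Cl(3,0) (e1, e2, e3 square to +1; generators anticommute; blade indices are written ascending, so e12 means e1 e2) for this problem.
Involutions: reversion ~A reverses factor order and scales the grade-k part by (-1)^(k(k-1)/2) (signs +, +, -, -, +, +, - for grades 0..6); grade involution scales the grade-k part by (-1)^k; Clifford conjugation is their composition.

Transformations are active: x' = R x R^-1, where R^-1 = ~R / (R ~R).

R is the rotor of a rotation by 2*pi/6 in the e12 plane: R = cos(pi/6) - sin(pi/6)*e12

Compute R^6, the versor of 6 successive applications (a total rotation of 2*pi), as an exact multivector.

Rotor phase runs at HALF the rotation angle; powers of one rotor simply add phase, so after 6 steps in e12 the phase is 6*pi/6 = pi and R^6 = cos(pi) - sin(pi)*e12.
cos(pi) = -1 and sin(pi) = 0, so R^6 = -1. The total rotation 2*pi is 1 full turn, so every vector returns to itself, yet the rotor is -1, on the OTHER sheet of the double cover (an odd number of 2*pi turns).
Answer: -1


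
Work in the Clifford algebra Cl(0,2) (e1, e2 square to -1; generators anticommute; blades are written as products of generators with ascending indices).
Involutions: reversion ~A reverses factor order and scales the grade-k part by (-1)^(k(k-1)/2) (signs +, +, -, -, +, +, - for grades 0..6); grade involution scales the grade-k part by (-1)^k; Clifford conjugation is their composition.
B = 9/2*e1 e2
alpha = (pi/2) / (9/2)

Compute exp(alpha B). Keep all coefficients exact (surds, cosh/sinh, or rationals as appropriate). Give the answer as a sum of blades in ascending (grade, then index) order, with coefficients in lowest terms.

B^2 = (9/2)^2*(e1 e2)^2 = 81/4*(-1) = -81/4 (a basis 2-blade squares to minus the product of its generators' squares).
B^2 = -81/4 — the negative square puts this in the circular regime; l = 9/2, alpha*l = pi/2, so exp(alpha B) = cos(pi/2) + (sin(pi/2)/(9/2))*B = 0 + (2/9)*B.
Answer: e1 e2


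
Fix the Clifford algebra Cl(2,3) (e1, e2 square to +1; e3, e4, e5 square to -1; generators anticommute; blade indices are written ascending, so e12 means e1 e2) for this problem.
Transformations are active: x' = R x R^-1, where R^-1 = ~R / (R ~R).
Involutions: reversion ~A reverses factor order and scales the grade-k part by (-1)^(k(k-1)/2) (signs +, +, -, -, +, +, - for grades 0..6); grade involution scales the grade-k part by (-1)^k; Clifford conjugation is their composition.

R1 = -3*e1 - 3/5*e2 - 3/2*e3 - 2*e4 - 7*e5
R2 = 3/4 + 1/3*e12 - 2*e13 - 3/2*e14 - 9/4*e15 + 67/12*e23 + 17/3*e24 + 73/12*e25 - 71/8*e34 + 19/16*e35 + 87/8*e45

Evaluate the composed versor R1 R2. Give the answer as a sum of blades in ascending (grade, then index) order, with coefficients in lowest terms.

Distribute over the terms of R1 (each basis-blade product reordered to ascending indices, repeated generators contracted through their squares):
(-3*e1) R2 = -9/4*e1 - e2 + 6*e3 + 9/2*e4 + 27/4*e5 - 67/4*e123 - 17*e124 - 73/4*e125 + 213/8*e134 - 57/16*e135 - 261/8*e145
(-3/5*e2) R2 = 1/5*e1 - 9/20*e2 - 67/20*e3 - 17/5*e4 - 73/20*e5 - 6/5*e123 - 9/10*e124 - 27/20*e125 + 213/40*e234 - 57/80*e235 - 261/40*e245
(-3/2*e3) R2 = 3*e1 - 67/8*e2 - 9/8*e3 - 213/16*e4 + 57/32*e5 - 1/2*e123 - 9/4*e134 - 27/8*e135 + 17/2*e234 + 73/8*e235 - 261/16*e345
(-2*e4) R2 = 3*e1 - 34/3*e2 + 71/4*e3 - 3/2*e4 + 87/4*e5 - 2/3*e124 + 4*e134 - 9/2*e145 - 67/6*e234 + 73/6*e245 + 19/8*e345
(-7*e5) R2 = 63/4*e1 - 511/12*e2 - 133/16*e3 - 609/8*e4 - 21/4*e5 - 7/3*e125 + 14*e135 + 21/2*e145 - 469/12*e235 - 119/3*e245 + 497/8*e345
Summing the partial products and collecting blades:
Answer: 197/10*e1 - 7649/120*e2 + 877/80*e3 - 7187/80*e4 + 3421/160*e5 - 369/20*e123 - 557/30*e124 - 329/15*e125 + 227/8*e134 + 113/16*e135 - 213/8*e145 + 319/120*e234 - 7361/240*e235 - 1361/40*e245 + 771/16*e345


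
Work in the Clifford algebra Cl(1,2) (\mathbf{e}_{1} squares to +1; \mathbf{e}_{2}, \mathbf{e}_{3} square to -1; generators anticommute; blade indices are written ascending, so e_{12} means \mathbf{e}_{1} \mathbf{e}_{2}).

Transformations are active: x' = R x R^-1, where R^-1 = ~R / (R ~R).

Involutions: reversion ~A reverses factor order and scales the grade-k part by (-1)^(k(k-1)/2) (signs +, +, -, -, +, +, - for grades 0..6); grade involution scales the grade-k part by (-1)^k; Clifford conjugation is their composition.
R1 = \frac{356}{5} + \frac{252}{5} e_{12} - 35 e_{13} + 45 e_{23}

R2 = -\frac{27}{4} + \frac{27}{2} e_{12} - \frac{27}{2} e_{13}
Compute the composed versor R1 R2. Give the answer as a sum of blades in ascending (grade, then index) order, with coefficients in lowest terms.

Distribute over the terms of R2 (each basis-blade product reordered to ascending indices, repeated generators contracted through their squares):
R1 (-\frac{27}{4}) = -\frac{2403}{5} - \frac{1701}{5} e_{12} + \frac{945}{4} e_{13} - \frac{1215}{4} e_{23}
R1 (\frac{27}{2} e_{12}) = \frac{3402}{5} + \frac{4806}{5} e_{12} + \frac{1215}{2} e_{13} - \frac{945}{2} e_{23}
R1 (-\frac{27}{2} e_{13}) = \frac{945}{2} + \frac{1215}{2} e_{12} - \frac{4806}{5} e_{13} + \frac{3402}{5} e_{23}
Summing the partial products and collecting blades:
Answer: \frac{6723}{10} + \frac{2457}{2} e_{12} - \frac{2349}{20} e_{13} - \frac{1917}{20} e_{23}


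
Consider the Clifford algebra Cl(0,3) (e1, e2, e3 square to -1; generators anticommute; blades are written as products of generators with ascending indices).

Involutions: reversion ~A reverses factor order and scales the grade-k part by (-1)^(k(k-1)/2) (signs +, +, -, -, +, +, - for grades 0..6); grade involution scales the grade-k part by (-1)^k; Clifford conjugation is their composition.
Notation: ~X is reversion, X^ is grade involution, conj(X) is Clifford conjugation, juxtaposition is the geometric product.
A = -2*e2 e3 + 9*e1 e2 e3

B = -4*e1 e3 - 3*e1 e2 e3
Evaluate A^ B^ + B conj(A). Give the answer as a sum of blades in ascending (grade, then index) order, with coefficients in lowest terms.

first term: -27 + 6*e1 + 36*e2 - 8*e1 e2
second term: -27 + 6*e1 - 36*e2 - 8*e1 e2
Answer: -54 + 12*e1 - 16*e1 e2


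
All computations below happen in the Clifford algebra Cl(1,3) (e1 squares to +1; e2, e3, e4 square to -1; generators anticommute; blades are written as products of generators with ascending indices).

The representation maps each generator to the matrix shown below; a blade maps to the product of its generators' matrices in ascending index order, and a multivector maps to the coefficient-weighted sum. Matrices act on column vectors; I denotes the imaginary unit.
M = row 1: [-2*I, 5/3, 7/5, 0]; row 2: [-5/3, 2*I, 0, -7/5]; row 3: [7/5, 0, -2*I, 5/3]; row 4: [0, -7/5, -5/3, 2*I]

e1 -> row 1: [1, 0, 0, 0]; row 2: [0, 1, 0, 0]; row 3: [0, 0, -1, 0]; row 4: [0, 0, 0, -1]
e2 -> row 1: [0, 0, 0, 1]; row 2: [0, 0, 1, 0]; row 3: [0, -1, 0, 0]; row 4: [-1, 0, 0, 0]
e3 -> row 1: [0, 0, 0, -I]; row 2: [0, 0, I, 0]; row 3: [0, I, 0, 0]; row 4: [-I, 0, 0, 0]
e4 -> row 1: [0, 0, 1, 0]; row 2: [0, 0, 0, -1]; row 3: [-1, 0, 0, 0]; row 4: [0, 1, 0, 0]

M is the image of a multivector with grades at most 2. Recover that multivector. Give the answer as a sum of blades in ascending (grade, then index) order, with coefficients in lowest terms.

Method: the blade images are trace-orthogonal — tr(rho(e_A) rho(e_B)^-1) = 4 if A = B and 0 otherwise — and rho(e_A)^-1 = (e_A)^2 * rho(e_A) with (e_A)^2 = +1 or -1, so the coefficient of e_A in the preimage is (e_A)^2 * tr(M rho(e_A))/4.
Nonzero projections over blades of grade <= 2: e1 e4: (e1 e4)^2 = +1, tr(M rho(e1 e4)) = 28/5, coefficient 7/5; e2 e3: (e2 e3)^2 = -1, tr(M rho(e2 e3)) = -8, coefficient 2; e2 e4: (e2 e4)^2 = -1, tr(M rho(e2 e4)) = -20/3, coefficient 5/3. Every other blade of grade <= 2 projects to 0.
Answer: 7/5*e1 e4 + 2*e2 e3 + 5/3*e2 e4


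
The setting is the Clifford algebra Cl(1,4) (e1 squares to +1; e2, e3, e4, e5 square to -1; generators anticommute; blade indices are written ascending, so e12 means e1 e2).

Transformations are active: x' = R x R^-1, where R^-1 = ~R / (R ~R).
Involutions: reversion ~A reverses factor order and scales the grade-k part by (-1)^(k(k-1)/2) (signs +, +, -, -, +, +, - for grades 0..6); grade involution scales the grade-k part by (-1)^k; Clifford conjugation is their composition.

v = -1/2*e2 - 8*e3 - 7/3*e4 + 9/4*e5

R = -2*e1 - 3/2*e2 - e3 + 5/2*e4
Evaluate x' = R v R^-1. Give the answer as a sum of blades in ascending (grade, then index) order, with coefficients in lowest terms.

~R = -2*e1 - 3/2*e2 - e3 + 5/2*e4, and R ~R = -11/2, so R^-1 = ~R / (-11/2).
R v = -35/12 + e12 + 16*e13 + 14/3*e14 - 9/2*e15 + 23/2*e23 + 19/4*e24 - 27/8*e25 + 67/3*e34 - 9/4*e35 + 45/8*e45
Answer: -70/33*e1 - 12/11*e2 + 229/33*e3 + 329/66*e4 - 9/4*e5


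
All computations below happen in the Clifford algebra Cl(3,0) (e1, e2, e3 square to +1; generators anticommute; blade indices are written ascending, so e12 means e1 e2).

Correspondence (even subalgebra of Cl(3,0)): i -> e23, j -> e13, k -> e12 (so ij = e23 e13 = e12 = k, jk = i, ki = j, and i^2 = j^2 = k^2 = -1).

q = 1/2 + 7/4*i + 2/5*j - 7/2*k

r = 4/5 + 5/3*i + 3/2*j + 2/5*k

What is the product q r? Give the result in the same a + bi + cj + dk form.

In blades: q = 1/2 - 7/2*e12 + 2/5*e13 + 7/4*e23, r = 4/5 + 2/5*e12 + 3/2*e13 + 5/3*e23.
Distribute q over r term by term (generator squares from the signature, products reordered to ascending indices): (1/2)*r = 2/5 + 1/5*e12 + 3/4*e13 + 5/6*e23; (-7/2*e12)*r = 7/5 - 14/5*e12 - 35/6*e13 + 21/4*e23; (2/5*e13)*r = -3/5 - 2/3*e12 + 8/25*e13 + 4/25*e23; (7/4*e23)*r = -35/12 + 21/8*e12 - 7/10*e13 + 7/5*e23.
Sum: -103/60 - 77/120*e12 - 1639/300*e13 + 2293/300*e23; translating back through the correspondence:
Answer: -103/60 + 2293/300*i - 1639/300*j - 77/120*k


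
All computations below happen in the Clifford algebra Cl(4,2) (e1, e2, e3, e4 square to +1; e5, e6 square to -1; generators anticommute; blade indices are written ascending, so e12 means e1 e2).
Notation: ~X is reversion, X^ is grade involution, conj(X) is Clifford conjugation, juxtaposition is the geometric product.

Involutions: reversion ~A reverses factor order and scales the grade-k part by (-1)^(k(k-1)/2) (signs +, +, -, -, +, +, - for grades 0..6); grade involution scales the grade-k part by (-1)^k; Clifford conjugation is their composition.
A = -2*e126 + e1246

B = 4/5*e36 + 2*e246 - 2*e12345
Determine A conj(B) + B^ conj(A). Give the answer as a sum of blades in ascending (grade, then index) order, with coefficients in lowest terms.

first term: 2*e1 + 4*e14 + 8/5*e123 - 2*e356 + 4/5*e1234 - 4*e3456
second term: 2*e1 + 4*e14 + 8/5*e123 + 2*e356 + 4/5*e1234 + 4*e3456
Answer: 4*e1 + 8*e14 + 16/5*e123 + 8/5*e1234


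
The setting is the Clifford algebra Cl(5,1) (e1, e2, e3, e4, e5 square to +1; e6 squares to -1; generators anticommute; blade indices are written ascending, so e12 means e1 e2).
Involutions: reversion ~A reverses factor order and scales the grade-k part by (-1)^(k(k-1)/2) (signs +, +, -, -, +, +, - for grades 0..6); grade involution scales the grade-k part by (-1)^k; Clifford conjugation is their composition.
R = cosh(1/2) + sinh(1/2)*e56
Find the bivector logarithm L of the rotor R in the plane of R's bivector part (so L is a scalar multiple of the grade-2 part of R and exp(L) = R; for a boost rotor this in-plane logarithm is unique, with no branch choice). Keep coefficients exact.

The scalar part of R is cosh(1/2), giving the rapidity magnitude (cosh is even); the bivector part supplies orientation, its quotient by sinh of the rapidity is the plane, and L = rapidity * plane — unique in that plane, since flipping both signs leaves L unchanged.
Concretely: cosh(rapidity) = cosh(1/2) gives rapidity = ±1/2, and since rapidity/sinh(rapidity) is even the sign is immaterial: L = (rapidity/sinh(rapidity)) * <R>_2 = (1/(2*sinh(1/2))) * <R>_2.
Answer: 1/2*e56


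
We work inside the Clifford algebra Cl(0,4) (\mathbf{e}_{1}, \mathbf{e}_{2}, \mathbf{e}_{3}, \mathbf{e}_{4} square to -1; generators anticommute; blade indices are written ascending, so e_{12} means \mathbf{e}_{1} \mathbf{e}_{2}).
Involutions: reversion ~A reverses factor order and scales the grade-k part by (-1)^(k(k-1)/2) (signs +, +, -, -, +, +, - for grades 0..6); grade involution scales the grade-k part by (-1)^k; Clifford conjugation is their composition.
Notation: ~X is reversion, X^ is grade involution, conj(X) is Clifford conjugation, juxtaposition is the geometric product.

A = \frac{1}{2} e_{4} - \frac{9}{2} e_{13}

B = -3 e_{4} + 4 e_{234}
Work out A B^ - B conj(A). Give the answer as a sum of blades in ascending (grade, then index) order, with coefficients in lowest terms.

first term: -\frac{3}{2} + 2 e_{23} + 18 e_{124} - \frac{27}{2} e_{134}
second term: -\frac{3}{2} + 2 e_{23} - 18 e_{124} - \frac{27}{2} e_{134}
Answer: 36 e_{124}


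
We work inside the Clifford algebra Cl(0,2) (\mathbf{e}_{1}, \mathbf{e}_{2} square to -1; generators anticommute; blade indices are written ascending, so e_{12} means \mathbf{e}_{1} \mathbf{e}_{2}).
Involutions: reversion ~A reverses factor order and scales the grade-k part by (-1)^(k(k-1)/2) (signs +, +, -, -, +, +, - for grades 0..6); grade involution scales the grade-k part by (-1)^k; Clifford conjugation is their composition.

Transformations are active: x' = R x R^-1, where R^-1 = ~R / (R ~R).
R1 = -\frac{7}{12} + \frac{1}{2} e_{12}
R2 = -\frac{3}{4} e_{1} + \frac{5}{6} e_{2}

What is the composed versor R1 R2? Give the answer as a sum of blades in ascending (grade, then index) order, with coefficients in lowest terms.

Distribute over the terms of R1 (each basis-blade product reordered to ascending indices, repeated generators contracted through their squares):
(-\frac{7}{12}) R2 = \frac{7}{16} e_{1} - \frac{35}{72} e_{2}
(\frac{1}{2} e_{12}) R2 = -\frac{5}{12} e_{1} - \frac{3}{8} e_{2}
Summing the partial products and collecting blades:
Answer: \frac{1}{48} e_{1} - \frac{31}{36} e_{2}


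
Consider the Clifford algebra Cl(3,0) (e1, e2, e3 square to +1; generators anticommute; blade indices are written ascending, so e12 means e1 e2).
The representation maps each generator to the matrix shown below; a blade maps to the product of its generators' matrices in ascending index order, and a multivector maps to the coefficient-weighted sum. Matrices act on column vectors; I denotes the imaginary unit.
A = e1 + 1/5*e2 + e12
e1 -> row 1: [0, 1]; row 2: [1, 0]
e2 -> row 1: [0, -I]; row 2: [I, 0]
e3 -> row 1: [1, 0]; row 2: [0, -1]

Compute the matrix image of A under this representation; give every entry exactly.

Bivector images (products of the table entries): rho(e12) = rho(e1)rho(e2) = row 1: [I, 0]; row 2: [0, -I].
M = (1)*rho(e1) + (1/5)*rho(e2) + (1)*rho(e12), summed entrywise:
Answer: row 1: [I, 1 - I/5]; row 2: [1 + I/5, -I]


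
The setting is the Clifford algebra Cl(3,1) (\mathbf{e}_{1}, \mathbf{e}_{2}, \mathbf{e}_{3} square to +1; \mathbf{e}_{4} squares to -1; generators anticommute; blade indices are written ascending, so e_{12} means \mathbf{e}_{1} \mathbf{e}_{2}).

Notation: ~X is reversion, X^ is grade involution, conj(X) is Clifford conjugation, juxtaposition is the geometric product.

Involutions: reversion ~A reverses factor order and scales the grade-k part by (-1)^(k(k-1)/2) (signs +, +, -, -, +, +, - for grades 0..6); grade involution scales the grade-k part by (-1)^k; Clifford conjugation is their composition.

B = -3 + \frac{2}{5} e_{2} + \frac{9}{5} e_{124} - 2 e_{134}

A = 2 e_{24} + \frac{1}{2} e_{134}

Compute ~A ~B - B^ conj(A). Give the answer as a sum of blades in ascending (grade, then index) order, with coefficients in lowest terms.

first term: -1 + \frac{18}{5} e_{1} + \frac{4}{5} e_{4} - \frac{9}{10} e_{23} + 6 e_{24} - 4 e_{123} + \frac{3}{2} e_{134} - \frac{1}{5} e_{1234}
second term: 1 + \frac{18}{5} e_{1} + \frac{4}{5} e_{4} - \frac{9}{10} e_{23} + 6 e_{24} + 4 e_{123} - \frac{3}{2} e_{134} + \frac{1}{5} e_{1234}
Answer: -2 - 8 e_{123} + 3 e_{134} - \frac{2}{5} e_{1234}


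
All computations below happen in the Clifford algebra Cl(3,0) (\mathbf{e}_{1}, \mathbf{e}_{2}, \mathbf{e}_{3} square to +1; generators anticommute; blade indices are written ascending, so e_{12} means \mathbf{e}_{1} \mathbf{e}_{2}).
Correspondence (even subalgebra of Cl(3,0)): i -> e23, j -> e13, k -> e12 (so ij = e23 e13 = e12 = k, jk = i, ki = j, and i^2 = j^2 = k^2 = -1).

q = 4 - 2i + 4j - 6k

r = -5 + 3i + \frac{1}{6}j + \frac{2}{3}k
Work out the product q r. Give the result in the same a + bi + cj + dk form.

In blades: q = 4 - 6 e_{12} + 4 e_{13} - 2 e_{23}, r = -5 + \frac{2}{3} e_{12} + \frac{1}{6} e_{13} + 3 e_{23}.
Distribute q over r term by term (generator squares from the signature, products reordered to ascending indices): (4)*r = -20 + \frac{8}{3} e_{12} + \frac{2}{3} e_{13} + 12 e_{23}; (-6 e_{12})*r = 4 + 30 e_{12} - 18 e_{13} + e_{23}; (4 e_{13})*r = -\frac{2}{3} - 12 e_{12} - 20 e_{13} + \frac{8}{3} e_{23}; (-2 e_{23})*r = 6 - \frac{1}{3} e_{12} + \frac{4}{3} e_{13} + 10 e_{23}.
Sum: -\frac{32}{3} + \frac{61}{3} e_{12} - 36 e_{13} + \frac{77}{3} e_{23}; translating back through the correspondence:
Answer: -\frac{32}{3} + \frac{77}{3}i - 36j + \frac{61}{3}k


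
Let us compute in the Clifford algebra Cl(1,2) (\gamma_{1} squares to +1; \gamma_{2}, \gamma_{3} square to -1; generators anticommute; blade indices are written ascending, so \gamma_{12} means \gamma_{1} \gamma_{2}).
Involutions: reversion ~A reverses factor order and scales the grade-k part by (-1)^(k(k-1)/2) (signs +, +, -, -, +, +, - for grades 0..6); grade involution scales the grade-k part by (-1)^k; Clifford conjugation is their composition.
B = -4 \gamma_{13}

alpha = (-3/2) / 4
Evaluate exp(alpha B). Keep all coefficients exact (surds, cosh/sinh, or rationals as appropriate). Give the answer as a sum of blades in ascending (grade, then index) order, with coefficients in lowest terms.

B^2 = (-4)^2*(\gamma_{13})^2 = 16*(+1) = 16 (a basis 2-blade squares to minus the product of its generators' squares).
B^2 = 16 — a positive square means the series sums to a boost: l = 4, alpha*l = - \frac{3}{2}, so exp(alpha B) = cosh(- \frac{3}{2}) + (sinh(- \frac{3}{2})/4)*B = \cosh{\left(\frac{3}{2} \right)} + (- \frac{\sinh{\left(\frac{3}{2} \right)}}{4})*B.
Answer: \cosh{\left(\frac{3}{2} \right)} + \sinh{\left(\frac{3}{2} \right)} \gamma_{13}


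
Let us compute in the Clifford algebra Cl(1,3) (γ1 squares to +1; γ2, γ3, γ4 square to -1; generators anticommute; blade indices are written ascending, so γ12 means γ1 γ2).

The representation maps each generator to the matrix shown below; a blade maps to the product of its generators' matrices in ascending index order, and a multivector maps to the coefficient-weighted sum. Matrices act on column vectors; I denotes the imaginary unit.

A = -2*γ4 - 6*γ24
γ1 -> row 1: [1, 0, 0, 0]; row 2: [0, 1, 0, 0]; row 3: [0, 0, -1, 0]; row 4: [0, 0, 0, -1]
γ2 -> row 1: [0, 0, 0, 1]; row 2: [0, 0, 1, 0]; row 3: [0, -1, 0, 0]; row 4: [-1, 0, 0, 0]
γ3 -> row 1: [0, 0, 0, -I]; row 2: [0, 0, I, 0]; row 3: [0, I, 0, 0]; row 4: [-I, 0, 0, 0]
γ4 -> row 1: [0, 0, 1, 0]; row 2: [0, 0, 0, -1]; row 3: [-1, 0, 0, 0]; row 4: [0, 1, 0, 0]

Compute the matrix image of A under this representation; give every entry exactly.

Bivector images (products of the table entries): rho(γ24) = rho(γ2)rho(γ4) = row 1: [0, 1, 0, 0]; row 2: [-1, 0, 0, 0]; row 3: [0, 0, 0, 1]; row 4: [0, 0, -1, 0].
M = (-2)*rho(γ4) + (-6)*rho(γ24), summed entrywise:
Answer: row 1: [0, -6, -2, 0]; row 2: [6, 0, 0, 2]; row 3: [2, 0, 0, -6]; row 4: [0, -2, 6, 0]


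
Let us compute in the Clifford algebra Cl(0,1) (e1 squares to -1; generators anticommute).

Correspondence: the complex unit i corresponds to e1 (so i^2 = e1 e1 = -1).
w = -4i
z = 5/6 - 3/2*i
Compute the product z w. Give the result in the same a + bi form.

In blades: z = 5/6 - 3/2*e1, w = -4*e1.
Distribute z over w term by term (generator squares from the signature, products reordered to ascending indices): (5/6)*w = -10/3*e1; (-3/2*e1)*w = -6.
Sum: -6 - 10/3*e1; translating back through the correspondence:
Answer: -6 - 10/3*i


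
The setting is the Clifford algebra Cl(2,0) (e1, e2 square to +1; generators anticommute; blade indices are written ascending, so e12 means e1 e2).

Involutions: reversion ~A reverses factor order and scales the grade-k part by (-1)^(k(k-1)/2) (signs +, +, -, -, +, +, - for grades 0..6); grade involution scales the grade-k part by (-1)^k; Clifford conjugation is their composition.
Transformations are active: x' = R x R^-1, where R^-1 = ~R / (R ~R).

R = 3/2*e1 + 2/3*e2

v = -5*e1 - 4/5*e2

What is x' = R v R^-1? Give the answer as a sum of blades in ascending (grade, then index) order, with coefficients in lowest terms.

~R = 3/2*e1 + 2/3*e2, and R ~R = 97/36, so R^-1 = ~R / (97/36).
R v = -241/30 + 32/15*e12
Answer: -1913/485*e1 - 308/97*e2


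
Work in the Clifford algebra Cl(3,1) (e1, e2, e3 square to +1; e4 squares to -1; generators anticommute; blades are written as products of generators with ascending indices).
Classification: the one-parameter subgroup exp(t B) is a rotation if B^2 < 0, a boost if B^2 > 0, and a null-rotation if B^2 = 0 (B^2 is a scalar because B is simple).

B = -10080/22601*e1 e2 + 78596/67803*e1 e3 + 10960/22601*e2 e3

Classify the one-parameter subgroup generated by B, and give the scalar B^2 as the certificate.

B^2 term by term: the squares give (-10080/22601)^2*(e1 e2)^2 + (78596/67803)^2*(e1 e3)^2 + (10960/22601)^2*(e2 e3)^2 = 101606400/510805201*(-1) + 6177331216/4597246809*(-1) + 120121600/510805201*(-1) = -16/9 (each basis 2-blade squares to minus the product of its generators' squares); cross terms between blades sharing an index anticommute and cancel. So B^2 = -16/9.
Answer: rotation, certificate B^2 = -16/9. Key observation: B^2 = -16/9 is a conjugation invariant, so its sign decides the class regardless of the surface form of B.


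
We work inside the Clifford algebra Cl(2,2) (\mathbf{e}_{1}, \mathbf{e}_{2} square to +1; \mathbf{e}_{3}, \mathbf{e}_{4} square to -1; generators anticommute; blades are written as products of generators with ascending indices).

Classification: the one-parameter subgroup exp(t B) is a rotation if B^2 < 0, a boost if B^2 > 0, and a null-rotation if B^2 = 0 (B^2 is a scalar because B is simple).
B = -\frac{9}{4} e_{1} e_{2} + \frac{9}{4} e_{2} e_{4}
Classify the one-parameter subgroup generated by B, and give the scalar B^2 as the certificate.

B^2 term by term: the squares give (-\frac{9}{4})^2*(e_{1} e_{2})^2 + (\frac{9}{4})^2*(e_{2} e_{4})^2 = \frac{81}{16}*(-1) + \frac{81}{16}*(+1) = 0 (each basis 2-blade squares to minus the product of its generators' squares); cross terms between blades sharing an index anticommute and cancel. So B^2 = 0.
Answer: null-rotation, certificate B^2 = 0. Because 0 is invariant under every versor sandwich, the classification follows from its sign alone.


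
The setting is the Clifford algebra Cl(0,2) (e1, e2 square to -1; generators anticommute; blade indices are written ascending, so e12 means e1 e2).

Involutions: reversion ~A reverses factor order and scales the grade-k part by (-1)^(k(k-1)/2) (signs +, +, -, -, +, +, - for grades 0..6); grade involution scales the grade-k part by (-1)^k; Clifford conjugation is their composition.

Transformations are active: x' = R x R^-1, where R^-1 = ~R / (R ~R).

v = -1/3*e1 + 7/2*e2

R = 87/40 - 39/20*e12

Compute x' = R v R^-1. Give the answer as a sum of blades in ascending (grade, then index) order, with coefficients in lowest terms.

~R = 87/40 + 39/20*e12, and R ~R = 13653/1600, so R^-1 = ~R / (13653/1600).
R v = 61/10*e1 + 661/80*e2
Answer: 5223/1517*e1 + 6481/9102*e2


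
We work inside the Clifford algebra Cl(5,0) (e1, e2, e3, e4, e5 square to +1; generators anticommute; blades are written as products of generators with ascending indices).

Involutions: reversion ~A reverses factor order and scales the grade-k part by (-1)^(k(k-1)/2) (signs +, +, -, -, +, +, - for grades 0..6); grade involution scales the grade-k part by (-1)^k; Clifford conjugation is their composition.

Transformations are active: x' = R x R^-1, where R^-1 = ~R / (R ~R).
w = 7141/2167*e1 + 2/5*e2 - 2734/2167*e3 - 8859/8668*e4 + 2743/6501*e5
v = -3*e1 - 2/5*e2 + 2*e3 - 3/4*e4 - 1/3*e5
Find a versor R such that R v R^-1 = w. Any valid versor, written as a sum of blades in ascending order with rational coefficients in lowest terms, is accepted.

Since q(v) = q(w) = 49801/3600, the sum R = v + w = 640/2167*e1 + 1600/2167*e3 - 3840/2167*e4 + 192/2167*e5 does the job whenever invertible.
Answer: 640/2167*e1 + 1600/2167*e3 - 3840/2167*e4 + 192/2167*e5


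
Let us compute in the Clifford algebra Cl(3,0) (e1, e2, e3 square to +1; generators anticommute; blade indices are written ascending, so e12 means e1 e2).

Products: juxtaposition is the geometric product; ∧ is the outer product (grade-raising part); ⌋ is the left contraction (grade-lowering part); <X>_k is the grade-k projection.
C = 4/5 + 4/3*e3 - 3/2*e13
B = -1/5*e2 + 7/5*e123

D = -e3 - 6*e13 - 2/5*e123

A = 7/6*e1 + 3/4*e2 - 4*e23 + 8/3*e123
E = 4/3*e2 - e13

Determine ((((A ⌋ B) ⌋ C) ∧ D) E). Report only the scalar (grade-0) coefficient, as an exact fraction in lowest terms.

step 1: -233/60 + 28/5*e1 - 21/20*e13 + 49/30*e23
step 2: -2809/600 - 611/45*e3 + 233/40*e13
step 3: 2809/600*e3 + 2809/100*e13 + 2809/1500*e123
step 4: 2809/100 + 2809/600*e1 - 2809/1500*e2 - 2809/1125*e13 - 2809/450*e23 - 2809/75*e123
Answer: 2809/100


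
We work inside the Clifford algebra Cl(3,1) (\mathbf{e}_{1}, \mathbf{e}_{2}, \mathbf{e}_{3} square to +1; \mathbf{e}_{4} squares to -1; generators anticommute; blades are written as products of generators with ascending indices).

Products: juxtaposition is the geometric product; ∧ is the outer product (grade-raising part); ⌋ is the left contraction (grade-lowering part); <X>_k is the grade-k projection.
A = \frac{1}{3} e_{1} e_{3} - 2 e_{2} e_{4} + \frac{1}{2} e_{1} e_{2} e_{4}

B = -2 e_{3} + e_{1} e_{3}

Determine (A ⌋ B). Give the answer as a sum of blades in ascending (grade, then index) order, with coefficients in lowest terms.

step 1: -\frac{1}{3}
Answer: -\frac{1}{3}


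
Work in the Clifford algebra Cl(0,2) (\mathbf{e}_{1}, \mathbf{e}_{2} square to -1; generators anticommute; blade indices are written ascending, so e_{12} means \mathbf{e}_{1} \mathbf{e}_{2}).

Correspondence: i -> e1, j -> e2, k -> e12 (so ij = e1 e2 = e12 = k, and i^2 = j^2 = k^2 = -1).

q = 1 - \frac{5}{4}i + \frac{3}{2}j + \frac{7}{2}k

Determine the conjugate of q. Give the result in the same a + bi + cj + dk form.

In blades: q = 1 - \frac{5}{4} e_{1} + \frac{3}{2} e_{2} + \frac{7}{2} e_{12}.
Conjugation here is Clifford conjugation: the scalar is fixed and the grade-1 and grade-2 blades all flip sign, giving 1 + \frac{5}{4} e_{1} - \frac{3}{2} e_{2} - \frac{7}{2} e_{12}; translating back:
Answer: 1 + \frac{5}{4}i - \frac{3}{2}j - \frac{7}{2}k


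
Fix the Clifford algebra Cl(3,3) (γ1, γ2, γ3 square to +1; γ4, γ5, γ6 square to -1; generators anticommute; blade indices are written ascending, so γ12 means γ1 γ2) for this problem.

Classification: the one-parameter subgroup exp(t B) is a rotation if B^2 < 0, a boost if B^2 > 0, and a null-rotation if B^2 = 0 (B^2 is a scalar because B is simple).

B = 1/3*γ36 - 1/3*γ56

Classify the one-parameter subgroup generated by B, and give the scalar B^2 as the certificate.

B^2 term by term: the squares give (1/3)^2*(γ36)^2 + (-1/3)^2*(γ56)^2 = 1/9*(+1) + 1/9*(-1) = 0 (each basis 2-blade squares to minus the product of its generators' squares); cross terms between blades sharing an index anticommute and cancel. So B^2 = 0.
Answer: null-rotation, certificate B^2 = 0. Why this suffices: the scalar 0 survives any versor conjugation, so its sign alone determines the class however B is presented.


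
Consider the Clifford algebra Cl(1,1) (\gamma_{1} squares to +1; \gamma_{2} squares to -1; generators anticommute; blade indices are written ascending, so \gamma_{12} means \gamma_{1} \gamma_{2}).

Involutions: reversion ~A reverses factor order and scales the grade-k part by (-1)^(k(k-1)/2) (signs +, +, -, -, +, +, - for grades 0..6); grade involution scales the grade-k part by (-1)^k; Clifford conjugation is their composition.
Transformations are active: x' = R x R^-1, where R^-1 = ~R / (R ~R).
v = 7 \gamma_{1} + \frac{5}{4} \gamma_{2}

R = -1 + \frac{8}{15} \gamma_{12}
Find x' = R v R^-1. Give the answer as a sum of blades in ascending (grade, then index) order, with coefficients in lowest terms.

~R = -1 - \frac{8}{15} \gamma_{12}, and R ~R = \frac{161}{225}, so R^-1 = ~R / (\frac{161}{225}).
R v = -\frac{23}{3} \gamma_{1} - \frac{299}{60} \gamma_{2}
Answer: \frac{101}{7} \gamma_{1} + \frac{355}{28} \gamma_{2}


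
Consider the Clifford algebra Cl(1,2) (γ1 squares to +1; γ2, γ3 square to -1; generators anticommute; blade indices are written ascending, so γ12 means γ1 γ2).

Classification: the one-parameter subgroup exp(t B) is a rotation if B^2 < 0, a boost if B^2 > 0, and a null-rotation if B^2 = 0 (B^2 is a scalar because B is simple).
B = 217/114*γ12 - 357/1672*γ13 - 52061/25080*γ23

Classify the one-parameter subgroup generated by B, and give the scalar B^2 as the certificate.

B^2 term by term: the squares give (217/114)^2*(γ12)^2 + (-357/1672)^2*(γ13)^2 + (-52061/25080)^2*(γ23)^2 = 47089/12996*(+1) + 127449/2795584*(+1) + 2710347721/629006400*(-1) = -16/25 (each basis 2-blade squares to minus the product of its generators' squares); cross terms between blades sharing an index anticommute and cancel. So B^2 = -16/25.
Answer: rotation, certificate B^2 = -16/25. The scalar -16/25 is the complete invariant here: its sign names the subgroup type.


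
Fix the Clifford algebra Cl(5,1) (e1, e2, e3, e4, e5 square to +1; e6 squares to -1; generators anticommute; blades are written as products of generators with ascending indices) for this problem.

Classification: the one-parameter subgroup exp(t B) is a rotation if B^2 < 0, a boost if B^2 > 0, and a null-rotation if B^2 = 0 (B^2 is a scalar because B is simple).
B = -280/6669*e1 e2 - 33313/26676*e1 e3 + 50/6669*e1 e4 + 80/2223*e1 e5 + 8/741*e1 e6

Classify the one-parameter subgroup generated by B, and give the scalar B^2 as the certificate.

B^2 term by term: the squares give (-280/6669)^2*(e1 e2)^2 + (-33313/26676)^2*(e1 e3)^2 + (50/6669)^2*(e1 e4)^2 + (80/2223)^2*(e1 e5)^2 + (8/741)^2*(e1 e6)^2 = 78400/44475561*(-1) + 1109755969/711608976*(-1) + 2500/44475561*(-1) + 6400/4941729*(-1) + 64/549081*(+1) = -25/16 (each basis 2-blade squares to minus the product of its generators' squares); cross terms between blades sharing an index anticommute and cancel. So B^2 = -25/16.
Answer: rotation, certificate B^2 = -25/16. B^2 = -25/16 is basis-independent, so its sign is the whole story.


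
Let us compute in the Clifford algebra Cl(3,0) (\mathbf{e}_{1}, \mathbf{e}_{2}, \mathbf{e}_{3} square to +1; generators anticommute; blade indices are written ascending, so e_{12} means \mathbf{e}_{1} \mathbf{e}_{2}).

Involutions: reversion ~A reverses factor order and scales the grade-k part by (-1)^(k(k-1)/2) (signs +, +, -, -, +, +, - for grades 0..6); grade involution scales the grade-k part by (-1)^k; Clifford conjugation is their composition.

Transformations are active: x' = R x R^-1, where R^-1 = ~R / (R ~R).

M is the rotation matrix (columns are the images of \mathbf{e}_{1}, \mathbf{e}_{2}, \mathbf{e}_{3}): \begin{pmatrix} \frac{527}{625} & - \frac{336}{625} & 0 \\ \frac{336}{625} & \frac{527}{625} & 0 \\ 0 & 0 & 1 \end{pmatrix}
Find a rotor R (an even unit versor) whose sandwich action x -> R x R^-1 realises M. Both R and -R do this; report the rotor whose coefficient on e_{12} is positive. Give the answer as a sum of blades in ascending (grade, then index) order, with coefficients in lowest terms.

Method: write R = a + b12*e_{12} + b13*e_{13} + b23*e_{23} with a^2 + b12^2 + b13^2 + b23^2 = 1 (so R^-1 = ~R). Expanding the columns R e_j ~R gives tr M = 4a^2 - 1 and, from the antisymmetric part, M21 - M12 = -4a*b12, M13 - M31 = 4a*b13, M32 - M23 = -4a*b23.
Here tr M = \frac{1679}{625}, so a^2 = (1 + tr M)/4 = \frac{576}{625} and a = ±\frac{24}{25}. Taking a = \frac{24}{25}: M21 - M12 = \frac{672}{625}, M13 - M31 = 0, M32 - M23 = 0, giving b12 = -\frac{7}{25}, b13 = 0, b23 = 0, i.e. R = \frac{24}{25} - \frac{7}{25} e_{12}.
Its e_{12} coefficient is negative, so report the other preimage -R.
Answer: -\frac{24}{25} + \frac{7}{25} e_{12}. Recall the cover is two-to-one: with M of trace \frac{1679}{625}, both preimages act alike, and the stated e_{12} sign chooses the sheet.
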